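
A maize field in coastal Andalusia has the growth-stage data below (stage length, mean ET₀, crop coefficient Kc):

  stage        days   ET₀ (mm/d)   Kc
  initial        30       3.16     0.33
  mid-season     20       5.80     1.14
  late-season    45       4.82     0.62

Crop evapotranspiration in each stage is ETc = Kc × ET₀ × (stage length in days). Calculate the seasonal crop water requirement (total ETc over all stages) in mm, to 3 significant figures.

298 mm

initial: 0.33 × 3.16 × 30 = 31.28 mm
mid-season: 1.14 × 5.80 × 20 = 132.24 mm
late-season: 0.62 × 4.82 × 45 = 134.48 mm
Seasonal total = 298.00 mm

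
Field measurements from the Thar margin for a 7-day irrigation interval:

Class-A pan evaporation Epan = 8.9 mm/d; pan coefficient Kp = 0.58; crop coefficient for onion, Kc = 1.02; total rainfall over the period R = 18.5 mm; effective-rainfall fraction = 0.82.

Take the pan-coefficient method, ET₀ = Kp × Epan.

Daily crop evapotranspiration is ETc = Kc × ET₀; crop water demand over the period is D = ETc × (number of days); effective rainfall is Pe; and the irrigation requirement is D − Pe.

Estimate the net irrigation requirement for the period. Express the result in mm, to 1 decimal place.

ET₀ = 0.58 × 8.9 = 5.1620 mm/d
ETc = Kc × ET₀ = 1.02 × 5.1620 = 5.2652 mm/d
Crop demand D = ETc × 7 d = 5.2652 × 7 = 36.856 mm
Pe = 0.82 × 18.5 = 15.170 mm
D − Pe = 36.856 − 15.170 = 21.686 mm

21.7 mm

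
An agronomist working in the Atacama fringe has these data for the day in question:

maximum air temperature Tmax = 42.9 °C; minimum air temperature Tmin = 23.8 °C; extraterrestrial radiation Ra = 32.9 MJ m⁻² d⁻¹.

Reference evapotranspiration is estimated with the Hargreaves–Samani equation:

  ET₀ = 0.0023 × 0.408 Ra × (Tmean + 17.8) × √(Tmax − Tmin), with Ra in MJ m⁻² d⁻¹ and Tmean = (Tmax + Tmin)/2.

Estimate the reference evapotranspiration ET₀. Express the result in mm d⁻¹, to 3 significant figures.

6.90 mm d⁻¹

Tmean = (42.9 + 23.8)/2 = 33.35 °C
0.408 Ra = 0.408 × 32.9 = 13.4232 mm/d equivalent
ET₀ = 0.0023 × 13.4232 × (33.35 + 17.8) × √19.1 = 0.0023 × 13.4232 × 51.15 × 4.3704 = 6.9016 mm/d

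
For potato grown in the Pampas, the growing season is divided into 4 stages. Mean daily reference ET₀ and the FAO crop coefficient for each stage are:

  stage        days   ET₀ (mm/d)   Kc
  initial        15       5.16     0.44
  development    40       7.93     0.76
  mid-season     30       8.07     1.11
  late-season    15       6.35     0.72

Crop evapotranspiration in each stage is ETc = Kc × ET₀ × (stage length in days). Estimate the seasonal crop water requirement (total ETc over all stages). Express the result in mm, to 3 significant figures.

initial: 0.44 × 5.16 × 15 = 34.06 mm
development: 0.76 × 7.93 × 40 = 241.07 mm
mid-season: 1.11 × 8.07 × 30 = 268.73 mm
late-season: 0.72 × 6.35 × 15 = 68.58 mm
Seasonal total = 612.44 mm

612 mm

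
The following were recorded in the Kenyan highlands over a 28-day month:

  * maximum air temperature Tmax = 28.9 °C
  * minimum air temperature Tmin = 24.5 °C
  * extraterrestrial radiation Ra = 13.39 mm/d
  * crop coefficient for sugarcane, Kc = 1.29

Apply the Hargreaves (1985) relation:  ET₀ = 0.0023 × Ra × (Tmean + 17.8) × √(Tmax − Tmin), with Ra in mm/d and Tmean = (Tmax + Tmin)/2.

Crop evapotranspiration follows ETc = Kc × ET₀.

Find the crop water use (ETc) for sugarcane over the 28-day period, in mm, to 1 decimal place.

103.8 mm

Tmean = (28.9 + 24.5)/2 = 26.70 °C
ET₀ = 0.0023 × 13.39 × (26.70 + 17.8) × √4.4 = 0.0023 × 13.39 × 44.50 × 2.0976 = 2.8747 mm/d
ETc = Kc × ET₀ = 1.29 × 2.8747 = 3.7084 mm/d
Over 28 days: 3.7084 × 28 = 103.835 mm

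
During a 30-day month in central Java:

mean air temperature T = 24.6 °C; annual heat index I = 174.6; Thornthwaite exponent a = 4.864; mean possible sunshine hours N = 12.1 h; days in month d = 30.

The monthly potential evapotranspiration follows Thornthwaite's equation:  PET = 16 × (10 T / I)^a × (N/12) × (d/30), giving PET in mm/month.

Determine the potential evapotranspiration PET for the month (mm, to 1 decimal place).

85.5 mm

10T/I = 10 × 24.6 / 174.6 = 1.4089
(10T/I)^a = 1.4089^4.864 = 5.2985
Uncorrected PET = 16 × 5.2985 = 84.776 mm
Correction = (N/12)(d/30) = (12.1/12)(30/30) = 1.0083
PET = 84.776 × 1.0083 = 85.480 mm/month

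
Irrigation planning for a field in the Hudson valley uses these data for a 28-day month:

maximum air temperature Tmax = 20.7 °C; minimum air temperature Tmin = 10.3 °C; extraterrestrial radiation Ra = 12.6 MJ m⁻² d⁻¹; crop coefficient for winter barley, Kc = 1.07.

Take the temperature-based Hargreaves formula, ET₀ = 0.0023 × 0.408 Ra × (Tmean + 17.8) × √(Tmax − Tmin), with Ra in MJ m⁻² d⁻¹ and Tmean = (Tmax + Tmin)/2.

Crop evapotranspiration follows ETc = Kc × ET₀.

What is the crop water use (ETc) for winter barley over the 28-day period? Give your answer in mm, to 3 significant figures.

Tmean = (20.7 + 10.3)/2 = 15.50 °C
0.408 Ra = 0.408 × 12.6 = 5.1408 mm/d equivalent
ET₀ = 0.0023 × 5.1408 × (15.50 + 17.8) × √10.4 = 0.0023 × 5.1408 × 33.30 × 3.2249 = 1.2698 mm/d
ETc = Kc × ET₀ = 1.07 × 1.2698 = 1.3587 mm/d
Over 28 days: 1.3587 × 28 = 38.044 mm

38.0 mm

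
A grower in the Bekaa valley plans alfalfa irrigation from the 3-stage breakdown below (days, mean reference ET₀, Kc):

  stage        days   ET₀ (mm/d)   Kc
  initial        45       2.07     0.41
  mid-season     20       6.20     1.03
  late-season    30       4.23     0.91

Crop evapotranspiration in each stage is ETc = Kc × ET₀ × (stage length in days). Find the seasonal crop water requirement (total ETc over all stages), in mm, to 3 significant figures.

initial: 0.41 × 2.07 × 45 = 38.19 mm
mid-season: 1.03 × 6.20 × 20 = 127.72 mm
late-season: 0.91 × 4.23 × 30 = 115.48 mm
Seasonal total = 281.39 mm

281 mm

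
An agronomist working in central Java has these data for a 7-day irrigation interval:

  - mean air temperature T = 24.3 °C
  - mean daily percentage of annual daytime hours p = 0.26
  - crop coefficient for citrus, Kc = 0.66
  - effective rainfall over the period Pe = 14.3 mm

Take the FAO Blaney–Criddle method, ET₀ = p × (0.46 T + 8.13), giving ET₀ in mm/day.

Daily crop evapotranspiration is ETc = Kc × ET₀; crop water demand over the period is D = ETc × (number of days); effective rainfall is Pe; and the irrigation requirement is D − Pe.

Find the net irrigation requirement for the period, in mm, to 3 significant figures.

8.89 mm

ET₀ = 0.26 × (0.46 × 24.3 + 8.13) = 0.26 × 19.308 = 5.0201 mm/d
ETc = Kc × ET₀ = 0.66 × 5.0201 = 3.3133 mm/d
Crop demand D = ETc × 7 d = 3.3133 × 7 = 23.193 mm
D − Pe = 23.193 − 14.3 = 8.893 mm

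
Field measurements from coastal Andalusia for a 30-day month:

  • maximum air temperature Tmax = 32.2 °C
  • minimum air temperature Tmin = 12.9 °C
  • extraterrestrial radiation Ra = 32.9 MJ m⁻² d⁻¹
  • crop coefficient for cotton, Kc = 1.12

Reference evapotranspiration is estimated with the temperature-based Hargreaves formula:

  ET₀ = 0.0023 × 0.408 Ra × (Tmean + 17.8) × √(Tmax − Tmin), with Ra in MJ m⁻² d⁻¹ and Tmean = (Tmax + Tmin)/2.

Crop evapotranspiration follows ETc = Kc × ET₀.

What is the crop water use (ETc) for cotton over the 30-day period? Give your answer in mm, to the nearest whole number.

Tmean = (32.2 + 12.9)/2 = 22.55 °C
0.408 Ra = 0.408 × 32.9 = 13.4232 mm/d equivalent
ET₀ = 0.0023 × 13.4232 × (22.55 + 17.8) × √19.3 = 0.0023 × 13.4232 × 40.35 × 4.3932 = 5.4728 mm/d
ETc = Kc × ET₀ = 1.12 × 5.4728 = 6.1295 mm/d
Over 30 days: 6.1295 × 30 = 183.885 mm

184 mm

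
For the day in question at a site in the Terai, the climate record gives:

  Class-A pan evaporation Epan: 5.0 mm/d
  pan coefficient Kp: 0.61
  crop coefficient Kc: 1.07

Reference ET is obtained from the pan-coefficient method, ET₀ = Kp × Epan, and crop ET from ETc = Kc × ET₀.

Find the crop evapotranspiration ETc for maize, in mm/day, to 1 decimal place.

ET₀ = 0.61 × 5.0 = 3.0500 mm/d
ETc = Kc × ET₀ = 1.07 × 3.0500 = 3.2635 mm/d

3.3 mm/day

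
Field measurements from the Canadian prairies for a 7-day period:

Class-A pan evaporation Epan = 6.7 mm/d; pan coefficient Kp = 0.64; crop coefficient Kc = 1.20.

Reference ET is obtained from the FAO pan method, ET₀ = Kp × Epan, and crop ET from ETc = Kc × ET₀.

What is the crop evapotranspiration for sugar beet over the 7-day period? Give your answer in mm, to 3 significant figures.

ET₀ = 0.64 × 6.7 = 4.2880 mm/d
ETc = Kc × ET₀ = 1.20 × 4.2880 = 5.1456 mm/d
Over 7 days: 5.1456 × 7 = 36.019 mm

36.0 mm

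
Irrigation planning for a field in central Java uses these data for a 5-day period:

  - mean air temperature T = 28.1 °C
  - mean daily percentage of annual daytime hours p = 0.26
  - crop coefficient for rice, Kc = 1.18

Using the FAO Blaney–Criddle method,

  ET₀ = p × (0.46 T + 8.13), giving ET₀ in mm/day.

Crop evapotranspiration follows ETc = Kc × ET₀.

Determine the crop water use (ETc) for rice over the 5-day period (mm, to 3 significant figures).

32.3 mm

ET₀ = 0.26 × (0.46 × 28.1 + 8.13) = 0.26 × 21.056 = 5.4746 mm/d
ETc = Kc × ET₀ = 1.18 × 5.4746 = 6.4600 mm/d
Over 5 days: 6.4600 × 5 = 32.300 mm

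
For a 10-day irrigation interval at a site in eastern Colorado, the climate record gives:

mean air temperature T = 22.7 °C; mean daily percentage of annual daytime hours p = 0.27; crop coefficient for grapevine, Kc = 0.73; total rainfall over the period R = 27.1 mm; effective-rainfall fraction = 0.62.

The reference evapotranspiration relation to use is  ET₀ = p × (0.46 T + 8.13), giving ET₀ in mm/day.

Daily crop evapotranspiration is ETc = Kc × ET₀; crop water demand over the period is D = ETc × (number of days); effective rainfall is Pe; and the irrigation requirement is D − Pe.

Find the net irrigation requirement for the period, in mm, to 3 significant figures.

ET₀ = 0.27 × (0.46 × 22.7 + 8.13) = 0.27 × 18.572 = 5.0144 mm/d
ETc = Kc × ET₀ = 0.73 × 5.0144 = 3.6605 mm/d
Crop demand D = ETc × 10 d = 3.6605 × 10 = 36.605 mm
Pe = 0.62 × 27.1 = 16.802 mm
D − Pe = 36.605 − 16.802 = 19.803 mm

19.8 mm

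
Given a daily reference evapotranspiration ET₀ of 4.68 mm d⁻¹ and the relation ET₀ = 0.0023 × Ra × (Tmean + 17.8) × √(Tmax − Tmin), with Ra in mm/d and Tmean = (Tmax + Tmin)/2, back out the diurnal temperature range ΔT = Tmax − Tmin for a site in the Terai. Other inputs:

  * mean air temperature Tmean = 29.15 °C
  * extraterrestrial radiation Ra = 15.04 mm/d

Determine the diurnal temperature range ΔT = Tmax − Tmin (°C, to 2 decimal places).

8.30 °C

√ΔT = ET₀ / [0.0023 × Ra × (Tmean+17.8)] = 4.68 / (0.0023 × 15.04 × 46.95) = 2.8816
ΔT = 2.8816² = 8.304 °C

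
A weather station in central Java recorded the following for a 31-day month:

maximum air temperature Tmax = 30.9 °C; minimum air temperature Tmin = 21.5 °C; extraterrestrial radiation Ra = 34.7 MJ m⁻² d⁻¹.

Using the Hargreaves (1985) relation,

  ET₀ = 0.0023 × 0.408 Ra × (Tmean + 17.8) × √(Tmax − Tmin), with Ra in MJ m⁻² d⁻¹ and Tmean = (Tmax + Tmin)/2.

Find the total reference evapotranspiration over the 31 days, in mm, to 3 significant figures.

Tmean = (30.9 + 21.5)/2 = 26.20 °C
0.408 Ra = 0.408 × 34.7 = 14.1576 mm/d equivalent
ET₀ = 0.0023 × 14.1576 × (26.20 + 17.8) × √9.4 = 0.0023 × 14.1576 × 44.00 × 3.0659 = 4.3927 mm/d
Over 31 days: 4.3927 × 31 = 136.174 mm

136 mm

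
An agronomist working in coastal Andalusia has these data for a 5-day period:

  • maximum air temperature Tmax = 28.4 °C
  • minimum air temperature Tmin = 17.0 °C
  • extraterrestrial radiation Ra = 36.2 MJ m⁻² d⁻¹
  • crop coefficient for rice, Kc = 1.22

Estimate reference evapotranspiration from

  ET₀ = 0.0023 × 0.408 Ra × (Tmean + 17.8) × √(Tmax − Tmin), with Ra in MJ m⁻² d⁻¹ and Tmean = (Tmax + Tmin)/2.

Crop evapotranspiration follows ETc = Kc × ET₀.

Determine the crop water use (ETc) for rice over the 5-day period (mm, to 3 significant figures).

28.3 mm

Tmean = (28.4 + 17.0)/2 = 22.70 °C
0.408 Ra = 0.408 × 36.2 = 14.7696 mm/d equivalent
ET₀ = 0.0023 × 14.7696 × (22.70 + 17.8) × √11.4 = 0.0023 × 14.7696 × 40.50 × 3.3764 = 4.6452 mm/d
ETc = Kc × ET₀ = 1.22 × 4.6452 = 5.6671 mm/d
Over 5 days: 5.6671 × 5 = 28.336 mm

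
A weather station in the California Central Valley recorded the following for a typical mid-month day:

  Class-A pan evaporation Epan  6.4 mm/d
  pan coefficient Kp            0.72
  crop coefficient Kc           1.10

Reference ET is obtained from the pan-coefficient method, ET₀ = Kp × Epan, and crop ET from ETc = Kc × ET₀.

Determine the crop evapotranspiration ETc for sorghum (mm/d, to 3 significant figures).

ET₀ = 0.72 × 6.4 = 4.6080 mm/d
ETc = Kc × ET₀ = 1.10 × 4.6080 = 5.0688 mm/d

5.07 mm/d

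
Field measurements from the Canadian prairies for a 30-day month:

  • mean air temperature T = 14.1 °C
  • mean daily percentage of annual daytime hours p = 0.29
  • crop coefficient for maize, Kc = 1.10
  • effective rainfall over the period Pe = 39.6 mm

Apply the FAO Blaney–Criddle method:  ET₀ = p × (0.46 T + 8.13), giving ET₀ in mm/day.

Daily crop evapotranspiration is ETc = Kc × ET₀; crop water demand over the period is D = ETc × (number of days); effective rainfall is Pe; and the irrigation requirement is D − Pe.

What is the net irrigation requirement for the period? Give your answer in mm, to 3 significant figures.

100 mm

ET₀ = 0.29 × (0.46 × 14.1 + 8.13) = 0.29 × 14.616 = 4.2386 mm/d
ETc = Kc × ET₀ = 1.10 × 4.2386 = 4.6625 mm/d
Crop demand D = ETc × 30 d = 4.6625 × 30 = 139.875 mm
D − Pe = 139.875 − 39.6 = 100.275 mm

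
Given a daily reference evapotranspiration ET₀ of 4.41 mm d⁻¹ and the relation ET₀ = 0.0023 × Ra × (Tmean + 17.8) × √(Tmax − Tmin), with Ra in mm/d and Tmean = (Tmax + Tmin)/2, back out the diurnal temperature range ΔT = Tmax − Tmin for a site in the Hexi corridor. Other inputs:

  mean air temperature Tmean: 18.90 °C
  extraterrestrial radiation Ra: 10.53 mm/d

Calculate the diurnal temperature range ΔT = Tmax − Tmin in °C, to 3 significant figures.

24.6 °C

√ΔT = ET₀ / [0.0023 × Ra × (Tmean+17.8)] = 4.41 / (0.0023 × 10.53 × 36.70) = 4.9615
ΔT = 4.9615² = 24.616 °C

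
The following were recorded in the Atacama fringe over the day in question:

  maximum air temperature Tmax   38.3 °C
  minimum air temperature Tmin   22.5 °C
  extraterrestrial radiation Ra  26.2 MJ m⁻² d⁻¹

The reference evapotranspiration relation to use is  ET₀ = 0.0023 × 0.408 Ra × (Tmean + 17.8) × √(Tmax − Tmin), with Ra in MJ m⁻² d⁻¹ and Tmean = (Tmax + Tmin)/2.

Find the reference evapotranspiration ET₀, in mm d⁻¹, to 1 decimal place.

4.7 mm d⁻¹

Tmean = (38.3 + 22.5)/2 = 30.40 °C
0.408 Ra = 0.408 × 26.2 = 10.6896 mm/d equivalent
ET₀ = 0.0023 × 10.6896 × (30.40 + 17.8) × √15.8 = 0.0023 × 10.6896 × 48.20 × 3.9749 = 4.7105 mm/d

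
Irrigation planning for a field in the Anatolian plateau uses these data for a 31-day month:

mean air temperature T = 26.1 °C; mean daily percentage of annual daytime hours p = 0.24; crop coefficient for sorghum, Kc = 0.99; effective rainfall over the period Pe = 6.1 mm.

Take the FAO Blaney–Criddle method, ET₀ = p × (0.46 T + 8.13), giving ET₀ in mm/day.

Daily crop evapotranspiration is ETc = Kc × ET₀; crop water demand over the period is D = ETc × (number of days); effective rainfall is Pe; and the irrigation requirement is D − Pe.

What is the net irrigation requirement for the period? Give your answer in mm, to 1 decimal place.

ET₀ = 0.24 × (0.46 × 26.1 + 8.13) = 0.24 × 20.136 = 4.8326 mm/d
ETc = Kc × ET₀ = 0.99 × 4.8326 = 4.7843 mm/d
Crop demand D = ETc × 31 d = 4.7843 × 31 = 148.313 mm
D − Pe = 148.313 − 6.1 = 142.213 mm

142.2 mm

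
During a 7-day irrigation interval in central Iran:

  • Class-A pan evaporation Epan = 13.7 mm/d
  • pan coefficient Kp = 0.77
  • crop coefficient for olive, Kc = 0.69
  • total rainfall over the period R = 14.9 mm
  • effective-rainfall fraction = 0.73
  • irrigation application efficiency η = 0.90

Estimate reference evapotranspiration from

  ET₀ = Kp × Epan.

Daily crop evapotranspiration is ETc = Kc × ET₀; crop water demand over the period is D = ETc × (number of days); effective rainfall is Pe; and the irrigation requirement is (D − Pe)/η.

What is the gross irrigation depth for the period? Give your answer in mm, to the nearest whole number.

45 mm

ET₀ = 0.77 × 13.7 = 10.5490 mm/d
ETc = Kc × ET₀ = 0.69 × 10.5490 = 7.2788 mm/d
Crop demand D = ETc × 7 d = 7.2788 × 7 = 50.952 mm
Pe = 0.73 × 14.9 = 10.877 mm
D − Pe = 50.952 − 10.877 = 40.075 mm
Gross irrigation = 40.075 / 0.90 = 44.528 mm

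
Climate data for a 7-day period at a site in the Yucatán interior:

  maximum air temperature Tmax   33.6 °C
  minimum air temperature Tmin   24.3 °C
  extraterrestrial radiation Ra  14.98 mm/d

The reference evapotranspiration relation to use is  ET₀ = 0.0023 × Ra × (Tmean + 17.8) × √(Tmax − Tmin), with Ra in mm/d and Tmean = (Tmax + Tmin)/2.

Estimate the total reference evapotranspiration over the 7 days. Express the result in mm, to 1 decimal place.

34.4 mm

Tmean = (33.6 + 24.3)/2 = 28.95 °C
ET₀ = 0.0023 × 14.98 × (28.95 + 17.8) × √9.3 = 0.0023 × 14.98 × 46.75 × 3.0496 = 4.9121 mm/d
Over 7 days: 4.9121 × 7 = 34.385 mm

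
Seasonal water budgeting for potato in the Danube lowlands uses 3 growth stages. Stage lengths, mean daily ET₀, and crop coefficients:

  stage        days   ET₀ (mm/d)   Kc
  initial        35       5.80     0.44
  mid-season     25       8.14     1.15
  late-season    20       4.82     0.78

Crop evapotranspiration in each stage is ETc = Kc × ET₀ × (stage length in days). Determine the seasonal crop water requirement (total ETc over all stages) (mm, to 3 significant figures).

399 mm

initial: 0.44 × 5.80 × 35 = 89.32 mm
mid-season: 1.15 × 8.14 × 25 = 234.03 mm
late-season: 0.78 × 4.82 × 20 = 75.19 mm
Seasonal total = 398.54 mm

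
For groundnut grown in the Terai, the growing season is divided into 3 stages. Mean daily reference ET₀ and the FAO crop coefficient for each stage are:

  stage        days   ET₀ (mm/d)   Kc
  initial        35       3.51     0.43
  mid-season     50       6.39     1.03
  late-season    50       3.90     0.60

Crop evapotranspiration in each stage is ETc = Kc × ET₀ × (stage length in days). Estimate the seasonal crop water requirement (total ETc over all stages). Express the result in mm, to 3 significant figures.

initial: 0.43 × 3.51 × 35 = 52.83 mm
mid-season: 1.03 × 6.39 × 50 = 329.09 mm
late-season: 0.60 × 3.90 × 50 = 117.00 mm
Seasonal total = 498.92 mm

499 mm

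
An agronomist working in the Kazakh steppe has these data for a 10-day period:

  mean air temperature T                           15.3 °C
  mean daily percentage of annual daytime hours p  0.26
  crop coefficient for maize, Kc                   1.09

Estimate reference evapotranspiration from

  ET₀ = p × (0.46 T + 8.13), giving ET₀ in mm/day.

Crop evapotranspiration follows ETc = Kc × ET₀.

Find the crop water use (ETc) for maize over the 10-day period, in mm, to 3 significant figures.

43.0 mm

ET₀ = 0.26 × (0.46 × 15.3 + 8.13) = 0.26 × 15.168 = 3.9437 mm/d
ETc = Kc × ET₀ = 1.09 × 3.9437 = 4.2986 mm/d
Over 10 days: 4.2986 × 10 = 42.986 mm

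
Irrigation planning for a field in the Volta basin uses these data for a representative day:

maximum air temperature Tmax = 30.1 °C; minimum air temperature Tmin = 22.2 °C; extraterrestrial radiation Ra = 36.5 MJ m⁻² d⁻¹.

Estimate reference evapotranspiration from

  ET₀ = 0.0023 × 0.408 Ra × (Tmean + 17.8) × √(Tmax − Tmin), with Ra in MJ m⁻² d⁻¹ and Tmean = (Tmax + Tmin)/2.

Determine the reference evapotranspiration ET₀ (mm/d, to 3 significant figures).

4.23 mm/d

Tmean = (30.1 + 22.2)/2 = 26.15 °C
0.408 Ra = 0.408 × 36.5 = 14.8920 mm/d equivalent
ET₀ = 0.0023 × 14.8920 × (26.15 + 17.8) × √7.9 = 0.0023 × 14.8920 × 43.95 × 2.8107 = 4.2311 mm/d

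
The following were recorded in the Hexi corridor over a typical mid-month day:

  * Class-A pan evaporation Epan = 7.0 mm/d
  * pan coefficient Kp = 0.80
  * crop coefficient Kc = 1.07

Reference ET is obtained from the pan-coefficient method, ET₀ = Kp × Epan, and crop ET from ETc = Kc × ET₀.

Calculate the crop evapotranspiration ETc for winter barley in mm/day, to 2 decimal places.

5.99 mm/day

ET₀ = 0.80 × 7.0 = 5.6000 mm/d
ETc = Kc × ET₀ = 1.07 × 5.6000 = 5.9920 mm/d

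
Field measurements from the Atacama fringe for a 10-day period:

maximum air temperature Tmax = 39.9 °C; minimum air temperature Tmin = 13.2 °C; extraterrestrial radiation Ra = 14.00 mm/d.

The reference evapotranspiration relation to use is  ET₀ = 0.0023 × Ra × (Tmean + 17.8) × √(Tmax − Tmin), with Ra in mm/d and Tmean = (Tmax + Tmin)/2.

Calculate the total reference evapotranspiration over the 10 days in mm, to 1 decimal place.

73.8 mm

Tmean = (39.9 + 13.2)/2 = 26.55 °C
ET₀ = 0.0023 × 14.00 × (26.55 + 17.8) × √26.7 = 0.0023 × 14.00 × 44.35 × 5.1672 = 7.3791 mm/d
Over 10 days: 7.3791 × 10 = 73.791 mm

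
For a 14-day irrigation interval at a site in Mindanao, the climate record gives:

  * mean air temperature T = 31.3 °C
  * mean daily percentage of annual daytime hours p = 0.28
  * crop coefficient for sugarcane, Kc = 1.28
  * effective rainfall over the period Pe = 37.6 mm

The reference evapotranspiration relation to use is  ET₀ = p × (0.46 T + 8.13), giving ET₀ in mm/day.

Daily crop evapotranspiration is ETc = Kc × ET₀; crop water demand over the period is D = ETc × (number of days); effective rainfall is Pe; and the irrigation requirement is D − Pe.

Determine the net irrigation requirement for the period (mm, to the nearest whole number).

75 mm

ET₀ = 0.28 × (0.46 × 31.3 + 8.13) = 0.28 × 22.528 = 6.3078 mm/d
ETc = Kc × ET₀ = 1.28 × 6.3078 = 8.0740 mm/d
Crop demand D = ETc × 14 d = 8.0740 × 14 = 113.036 mm
D − Pe = 113.036 − 37.6 = 75.436 mm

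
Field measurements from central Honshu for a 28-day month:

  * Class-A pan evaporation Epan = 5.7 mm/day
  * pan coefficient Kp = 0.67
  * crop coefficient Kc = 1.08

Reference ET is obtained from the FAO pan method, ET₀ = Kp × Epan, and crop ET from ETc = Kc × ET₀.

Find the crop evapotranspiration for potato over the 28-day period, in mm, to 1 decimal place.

115.5 mm

ET₀ = 0.67 × 5.7 = 3.8190 mm/d
ETc = Kc × ET₀ = 1.08 × 3.8190 = 4.1245 mm/d
Over 28 days: 4.1245 × 28 = 115.486 mm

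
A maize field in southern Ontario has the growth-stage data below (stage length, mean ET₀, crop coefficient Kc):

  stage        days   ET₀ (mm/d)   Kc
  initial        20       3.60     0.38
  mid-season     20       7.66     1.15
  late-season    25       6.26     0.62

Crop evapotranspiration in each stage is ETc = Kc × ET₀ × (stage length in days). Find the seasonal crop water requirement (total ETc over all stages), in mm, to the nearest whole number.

301 mm

initial: 0.38 × 3.60 × 20 = 27.36 mm
mid-season: 1.15 × 7.66 × 20 = 176.18 mm
late-season: 0.62 × 6.26 × 25 = 97.03 mm
Seasonal total = 300.57 mm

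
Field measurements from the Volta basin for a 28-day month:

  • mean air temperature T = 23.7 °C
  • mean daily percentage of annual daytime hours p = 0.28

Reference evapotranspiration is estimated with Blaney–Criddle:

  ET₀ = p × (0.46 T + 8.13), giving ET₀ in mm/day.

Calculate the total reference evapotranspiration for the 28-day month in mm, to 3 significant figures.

149 mm

ET₀ = 0.28 × (0.46 × 23.7 + 8.13) = 0.28 × 19.032 = 5.3290 mm/d
Monthly total = 5.3290 × 28 = 149.212 mm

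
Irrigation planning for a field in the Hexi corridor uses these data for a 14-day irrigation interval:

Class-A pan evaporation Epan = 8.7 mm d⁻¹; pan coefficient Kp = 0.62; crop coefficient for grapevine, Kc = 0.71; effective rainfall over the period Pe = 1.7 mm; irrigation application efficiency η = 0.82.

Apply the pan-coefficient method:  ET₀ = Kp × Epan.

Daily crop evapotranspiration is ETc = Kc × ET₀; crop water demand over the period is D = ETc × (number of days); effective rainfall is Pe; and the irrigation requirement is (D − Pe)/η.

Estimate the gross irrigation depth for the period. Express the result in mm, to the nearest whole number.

63 mm

ET₀ = 0.62 × 8.7 = 5.3940 mm/d
ETc = Kc × ET₀ = 0.71 × 5.3940 = 3.8297 mm/d
Crop demand D = ETc × 14 d = 3.8297 × 14 = 53.616 mm
D − Pe = 53.616 − 1.7 = 51.916 mm
Gross irrigation = 51.916 / 0.82 = 63.312 mm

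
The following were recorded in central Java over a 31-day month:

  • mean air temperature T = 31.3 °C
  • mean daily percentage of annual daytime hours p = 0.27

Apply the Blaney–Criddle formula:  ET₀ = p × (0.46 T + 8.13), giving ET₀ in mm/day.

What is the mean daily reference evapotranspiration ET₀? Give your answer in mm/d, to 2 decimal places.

ET₀ = 0.27 × (0.46 × 31.3 + 8.13) = 0.27 × 22.528 = 6.0826 mm/d

6.08 mm/d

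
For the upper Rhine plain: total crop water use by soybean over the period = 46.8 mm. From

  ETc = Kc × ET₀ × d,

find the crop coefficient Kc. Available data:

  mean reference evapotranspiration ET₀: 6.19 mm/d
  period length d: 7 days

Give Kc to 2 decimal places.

ETc = Kc × ET₀ × d  ⇒  Kc = ETc / (ET₀ × d)
Kc = 46.8 / (6.19 × 7) = 46.8 / 43.33 = 1.0801

1.08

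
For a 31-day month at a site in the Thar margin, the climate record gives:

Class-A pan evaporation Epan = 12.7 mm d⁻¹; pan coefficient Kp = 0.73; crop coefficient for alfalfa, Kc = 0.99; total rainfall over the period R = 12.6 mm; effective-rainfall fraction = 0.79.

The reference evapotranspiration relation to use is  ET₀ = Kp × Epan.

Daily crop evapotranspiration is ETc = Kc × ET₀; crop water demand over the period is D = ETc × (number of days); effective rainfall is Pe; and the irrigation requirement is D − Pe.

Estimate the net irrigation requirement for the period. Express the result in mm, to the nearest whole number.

ET₀ = 0.73 × 12.7 = 9.2710 mm/d
ETc = Kc × ET₀ = 0.99 × 9.2710 = 9.1783 mm/d
Crop demand D = ETc × 31 d = 9.1783 × 31 = 284.527 mm
Pe = 0.79 × 12.6 = 9.954 mm
D − Pe = 284.527 − 9.954 = 274.573 mm

275 mm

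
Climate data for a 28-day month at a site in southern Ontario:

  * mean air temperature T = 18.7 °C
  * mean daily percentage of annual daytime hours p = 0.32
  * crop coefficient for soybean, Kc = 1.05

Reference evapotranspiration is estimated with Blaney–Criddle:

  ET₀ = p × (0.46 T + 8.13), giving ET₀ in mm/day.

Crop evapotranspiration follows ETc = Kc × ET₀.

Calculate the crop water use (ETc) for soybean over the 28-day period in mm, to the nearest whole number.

ET₀ = 0.32 × (0.46 × 18.7 + 8.13) = 0.32 × 16.732 = 5.3542 mm/d
ETc = Kc × ET₀ = 1.05 × 5.3542 = 5.6219 mm/d
Over 28 days: 5.6219 × 28 = 157.413 mm

157 mm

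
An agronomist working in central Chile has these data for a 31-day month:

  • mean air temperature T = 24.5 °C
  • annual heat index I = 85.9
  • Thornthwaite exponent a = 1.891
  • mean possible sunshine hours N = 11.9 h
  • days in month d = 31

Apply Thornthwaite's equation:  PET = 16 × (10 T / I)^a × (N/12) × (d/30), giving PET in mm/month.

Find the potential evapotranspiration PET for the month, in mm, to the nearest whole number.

10T/I = 10 × 24.5 / 85.9 = 2.8522
(10T/I)^a = 2.8522^1.891 = 7.2568
Uncorrected PET = 16 × 7.2568 = 116.109 mm
Correction = (N/12)(d/30) = (11.9/12)(31/30) = 1.0247
PET = 116.109 × 1.0247 = 118.977 mm/month

119 mm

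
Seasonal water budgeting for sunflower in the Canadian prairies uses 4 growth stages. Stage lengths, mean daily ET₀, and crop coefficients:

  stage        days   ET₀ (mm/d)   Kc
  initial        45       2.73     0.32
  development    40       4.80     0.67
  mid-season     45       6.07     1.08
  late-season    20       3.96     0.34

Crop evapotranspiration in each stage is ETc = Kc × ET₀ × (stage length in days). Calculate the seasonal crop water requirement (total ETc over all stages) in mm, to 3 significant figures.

initial: 0.32 × 2.73 × 45 = 39.31 mm
development: 0.67 × 4.80 × 40 = 128.64 mm
mid-season: 1.08 × 6.07 × 45 = 295.00 mm
late-season: 0.34 × 3.96 × 20 = 26.93 mm
Seasonal total = 489.88 mm

490 mm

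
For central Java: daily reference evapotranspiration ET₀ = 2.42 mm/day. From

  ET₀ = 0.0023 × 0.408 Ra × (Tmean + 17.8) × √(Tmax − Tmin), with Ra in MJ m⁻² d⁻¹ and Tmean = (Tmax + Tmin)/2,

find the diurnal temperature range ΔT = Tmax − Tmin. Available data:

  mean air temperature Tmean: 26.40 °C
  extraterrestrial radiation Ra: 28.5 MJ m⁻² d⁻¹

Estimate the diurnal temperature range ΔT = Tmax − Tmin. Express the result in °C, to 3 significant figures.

4.19 °C

√ΔT = ET₀ / [0.0023 × 0.408 × Ra × (Tmean+17.8)] = 2.42 / (0.0023 × 11.6280 × 44.20) = 2.0472
ΔT = 2.0472² = 4.191 °C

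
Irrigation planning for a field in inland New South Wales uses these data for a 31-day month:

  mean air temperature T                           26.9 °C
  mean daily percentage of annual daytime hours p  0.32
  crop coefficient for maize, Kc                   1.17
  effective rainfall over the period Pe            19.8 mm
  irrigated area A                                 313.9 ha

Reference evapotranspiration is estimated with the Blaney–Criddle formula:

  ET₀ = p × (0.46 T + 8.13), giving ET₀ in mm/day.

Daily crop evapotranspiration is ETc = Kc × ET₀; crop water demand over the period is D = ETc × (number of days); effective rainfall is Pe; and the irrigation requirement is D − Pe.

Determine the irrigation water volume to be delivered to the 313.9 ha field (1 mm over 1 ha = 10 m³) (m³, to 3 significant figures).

685000 m³

ET₀ = 0.32 × (0.46 × 26.9 + 8.13) = 0.32 × 20.504 = 6.5613 mm/d
ETc = Kc × ET₀ = 1.17 × 6.5613 = 7.6767 mm/d
Crop demand D = ETc × 31 d = 7.6767 × 31 = 237.978 mm
D − Pe = 237.978 − 19.8 = 218.178 mm
Volume = 218.178 mm × 313.9 ha × 10 = 684860.7 m³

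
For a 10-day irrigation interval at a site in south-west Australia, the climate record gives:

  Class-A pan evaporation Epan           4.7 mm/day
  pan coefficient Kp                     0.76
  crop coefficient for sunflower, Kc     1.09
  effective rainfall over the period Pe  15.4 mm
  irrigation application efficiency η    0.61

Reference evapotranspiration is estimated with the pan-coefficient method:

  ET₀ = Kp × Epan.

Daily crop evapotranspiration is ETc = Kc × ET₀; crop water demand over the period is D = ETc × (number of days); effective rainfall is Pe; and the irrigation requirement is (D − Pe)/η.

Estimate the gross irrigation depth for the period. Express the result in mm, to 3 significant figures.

ET₀ = 0.76 × 4.7 = 3.5720 mm/d
ETc = Kc × ET₀ = 1.09 × 3.5720 = 3.8935 mm/d
Crop demand D = ETc × 10 d = 3.8935 × 10 = 38.935 mm
D − Pe = 38.935 − 15.4 = 23.535 mm
Gross irrigation = 23.535 / 0.61 = 38.582 mm

38.6 mm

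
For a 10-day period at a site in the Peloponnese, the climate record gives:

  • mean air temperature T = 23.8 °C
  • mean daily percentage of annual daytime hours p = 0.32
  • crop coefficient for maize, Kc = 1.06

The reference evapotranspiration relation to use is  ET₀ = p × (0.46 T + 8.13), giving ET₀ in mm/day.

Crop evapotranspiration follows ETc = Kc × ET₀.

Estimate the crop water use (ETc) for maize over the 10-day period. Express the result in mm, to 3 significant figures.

64.7 mm

ET₀ = 0.32 × (0.46 × 23.8 + 8.13) = 0.32 × 19.078 = 6.1050 mm/d
ETc = Kc × ET₀ = 1.06 × 6.1050 = 6.4713 mm/d
Over 10 days: 6.4713 × 10 = 64.713 mm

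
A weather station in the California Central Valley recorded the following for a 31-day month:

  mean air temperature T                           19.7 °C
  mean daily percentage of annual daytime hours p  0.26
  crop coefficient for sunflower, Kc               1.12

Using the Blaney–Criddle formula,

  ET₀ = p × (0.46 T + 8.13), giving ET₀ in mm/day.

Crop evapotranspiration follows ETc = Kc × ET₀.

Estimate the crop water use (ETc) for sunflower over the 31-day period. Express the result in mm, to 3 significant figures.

155 mm

ET₀ = 0.26 × (0.46 × 19.7 + 8.13) = 0.26 × 17.192 = 4.4699 mm/d
ETc = Kc × ET₀ = 1.12 × 4.4699 = 5.0063 mm/d
Over 31 days: 5.0063 × 31 = 155.195 mm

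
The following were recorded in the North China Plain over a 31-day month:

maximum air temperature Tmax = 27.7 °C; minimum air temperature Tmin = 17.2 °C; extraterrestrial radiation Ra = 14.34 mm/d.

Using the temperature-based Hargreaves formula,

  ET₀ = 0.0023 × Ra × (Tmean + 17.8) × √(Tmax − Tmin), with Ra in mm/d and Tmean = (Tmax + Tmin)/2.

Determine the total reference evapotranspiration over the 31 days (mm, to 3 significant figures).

Tmean = (27.7 + 17.2)/2 = 22.45 °C
ET₀ = 0.0023 × 14.34 × (22.45 + 17.8) × √10.5 = 0.0023 × 14.34 × 40.25 × 3.2404 = 4.3017 mm/d
Over 31 days: 4.3017 × 31 = 133.353 mm

133 mm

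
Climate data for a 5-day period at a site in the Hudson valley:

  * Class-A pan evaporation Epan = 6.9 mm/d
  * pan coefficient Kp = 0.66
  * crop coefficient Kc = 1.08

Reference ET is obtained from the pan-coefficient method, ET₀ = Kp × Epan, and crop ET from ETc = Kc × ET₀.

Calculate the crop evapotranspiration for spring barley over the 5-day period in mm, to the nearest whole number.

25 mm

ET₀ = 0.66 × 6.9 = 4.5540 mm/d
ETc = Kc × ET₀ = 1.08 × 4.5540 = 4.9183 mm/d
Over 5 days: 4.9183 × 5 = 24.592 mm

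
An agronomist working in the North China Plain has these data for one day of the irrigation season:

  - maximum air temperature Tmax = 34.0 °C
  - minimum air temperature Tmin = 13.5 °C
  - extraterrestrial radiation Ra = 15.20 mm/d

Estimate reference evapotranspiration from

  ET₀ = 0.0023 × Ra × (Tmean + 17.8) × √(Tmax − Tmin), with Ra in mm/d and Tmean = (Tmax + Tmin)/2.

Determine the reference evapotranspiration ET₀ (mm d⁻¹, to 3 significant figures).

6.58 mm d⁻¹

Tmean = (34.0 + 13.5)/2 = 23.75 °C
ET₀ = 0.0023 × 15.20 × (23.75 + 17.8) × √20.5 = 0.0023 × 15.20 × 41.55 × 4.5277 = 6.5769 mm/d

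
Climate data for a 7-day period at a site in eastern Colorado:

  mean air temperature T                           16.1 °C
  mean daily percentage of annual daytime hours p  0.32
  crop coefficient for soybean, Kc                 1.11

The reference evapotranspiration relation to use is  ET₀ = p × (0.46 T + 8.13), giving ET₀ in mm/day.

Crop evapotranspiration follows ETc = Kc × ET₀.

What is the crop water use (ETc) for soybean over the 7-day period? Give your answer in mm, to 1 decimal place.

38.6 mm

ET₀ = 0.32 × (0.46 × 16.1 + 8.13) = 0.32 × 15.536 = 4.9715 mm/d
ETc = Kc × ET₀ = 1.11 × 4.9715 = 5.5184 mm/d
Over 7 days: 5.5184 × 7 = 38.629 mm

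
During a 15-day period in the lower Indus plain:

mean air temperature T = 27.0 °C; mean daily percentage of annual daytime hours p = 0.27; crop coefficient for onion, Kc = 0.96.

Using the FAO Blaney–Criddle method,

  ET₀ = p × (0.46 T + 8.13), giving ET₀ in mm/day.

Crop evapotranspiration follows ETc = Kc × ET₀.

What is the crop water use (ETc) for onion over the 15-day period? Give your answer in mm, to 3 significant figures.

79.9 mm

ET₀ = 0.27 × (0.46 × 27.0 + 8.13) = 0.27 × 20.550 = 5.5485 mm/d
ETc = Kc × ET₀ = 0.96 × 5.5485 = 5.3266 mm/d
Over 15 days: 5.3266 × 15 = 79.899 mm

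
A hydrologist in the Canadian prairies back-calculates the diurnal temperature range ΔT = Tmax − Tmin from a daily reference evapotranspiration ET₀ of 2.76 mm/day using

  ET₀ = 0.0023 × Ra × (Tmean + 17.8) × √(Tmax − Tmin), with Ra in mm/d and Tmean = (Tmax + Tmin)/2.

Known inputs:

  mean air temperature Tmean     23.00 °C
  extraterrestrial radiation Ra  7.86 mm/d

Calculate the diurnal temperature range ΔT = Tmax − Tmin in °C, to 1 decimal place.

14.0 °C

√ΔT = ET₀ / [0.0023 × Ra × (Tmean+17.8)] = 2.76 / (0.0023 × 7.86 × 40.80) = 3.7420
ΔT = 3.7420² = 14.003 °C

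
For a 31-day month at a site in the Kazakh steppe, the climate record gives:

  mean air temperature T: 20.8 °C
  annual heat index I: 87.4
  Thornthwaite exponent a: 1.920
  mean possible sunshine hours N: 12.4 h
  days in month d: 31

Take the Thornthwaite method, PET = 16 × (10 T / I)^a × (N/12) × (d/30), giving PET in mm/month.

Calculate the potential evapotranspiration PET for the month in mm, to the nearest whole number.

90 mm

10T/I = 10 × 20.8 / 87.4 = 2.3799
(10T/I)^a = 2.3799^1.920 = 5.2844
Uncorrected PET = 16 × 5.2844 = 84.550 mm
Correction = (N/12)(d/30) = (12.4/12)(31/30) = 1.0678
PET = 84.550 × 1.0678 = 90.282 mm/month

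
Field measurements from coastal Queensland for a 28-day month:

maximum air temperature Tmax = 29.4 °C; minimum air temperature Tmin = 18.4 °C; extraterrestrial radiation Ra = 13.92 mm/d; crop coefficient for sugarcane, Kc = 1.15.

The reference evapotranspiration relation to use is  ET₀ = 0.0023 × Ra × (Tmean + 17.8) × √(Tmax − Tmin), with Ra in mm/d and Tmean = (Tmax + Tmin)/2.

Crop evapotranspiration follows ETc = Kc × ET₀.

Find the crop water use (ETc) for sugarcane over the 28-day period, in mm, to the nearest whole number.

Tmean = (29.4 + 18.4)/2 = 23.90 °C
ET₀ = 0.0023 × 13.92 × (23.90 + 17.8) × √11.0 = 0.0023 × 13.92 × 41.70 × 3.3166 = 4.4279 mm/d
ETc = Kc × ET₀ = 1.15 × 4.4279 = 5.0921 mm/d
Over 28 days: 5.0921 × 28 = 142.579 mm

143 mm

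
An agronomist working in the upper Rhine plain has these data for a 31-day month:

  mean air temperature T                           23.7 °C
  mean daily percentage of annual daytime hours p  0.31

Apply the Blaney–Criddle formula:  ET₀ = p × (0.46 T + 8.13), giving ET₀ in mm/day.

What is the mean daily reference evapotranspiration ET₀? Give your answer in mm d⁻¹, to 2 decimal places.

5.90 mm d⁻¹

ET₀ = 0.31 × (0.46 × 23.7 + 8.13) = 0.31 × 19.032 = 5.8999 mm/d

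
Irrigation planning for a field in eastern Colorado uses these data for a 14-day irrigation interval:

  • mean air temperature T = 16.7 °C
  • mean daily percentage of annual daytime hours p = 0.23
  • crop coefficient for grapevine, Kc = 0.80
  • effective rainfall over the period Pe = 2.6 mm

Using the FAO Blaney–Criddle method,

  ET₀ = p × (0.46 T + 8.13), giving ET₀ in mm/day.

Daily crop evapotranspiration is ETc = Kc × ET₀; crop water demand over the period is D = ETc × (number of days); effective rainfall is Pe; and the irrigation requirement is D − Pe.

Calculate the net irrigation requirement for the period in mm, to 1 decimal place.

38.1 mm

ET₀ = 0.23 × (0.46 × 16.7 + 8.13) = 0.23 × 15.812 = 3.6368 mm/d
ETc = Kc × ET₀ = 0.80 × 3.6368 = 2.9094 mm/d
Crop demand D = ETc × 14 d = 2.9094 × 14 = 40.732 mm
D − Pe = 40.732 − 2.6 = 38.132 mm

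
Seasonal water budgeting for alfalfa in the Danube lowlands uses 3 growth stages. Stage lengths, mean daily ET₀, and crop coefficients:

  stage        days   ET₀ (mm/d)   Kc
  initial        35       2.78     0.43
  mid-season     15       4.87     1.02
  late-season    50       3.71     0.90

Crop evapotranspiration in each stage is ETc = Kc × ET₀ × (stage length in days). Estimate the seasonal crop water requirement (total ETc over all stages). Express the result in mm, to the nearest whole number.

initial: 0.43 × 2.78 × 35 = 41.84 mm
mid-season: 1.02 × 4.87 × 15 = 74.51 mm
late-season: 0.90 × 3.71 × 50 = 166.95 mm
Seasonal total = 283.30 mm

283 mm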